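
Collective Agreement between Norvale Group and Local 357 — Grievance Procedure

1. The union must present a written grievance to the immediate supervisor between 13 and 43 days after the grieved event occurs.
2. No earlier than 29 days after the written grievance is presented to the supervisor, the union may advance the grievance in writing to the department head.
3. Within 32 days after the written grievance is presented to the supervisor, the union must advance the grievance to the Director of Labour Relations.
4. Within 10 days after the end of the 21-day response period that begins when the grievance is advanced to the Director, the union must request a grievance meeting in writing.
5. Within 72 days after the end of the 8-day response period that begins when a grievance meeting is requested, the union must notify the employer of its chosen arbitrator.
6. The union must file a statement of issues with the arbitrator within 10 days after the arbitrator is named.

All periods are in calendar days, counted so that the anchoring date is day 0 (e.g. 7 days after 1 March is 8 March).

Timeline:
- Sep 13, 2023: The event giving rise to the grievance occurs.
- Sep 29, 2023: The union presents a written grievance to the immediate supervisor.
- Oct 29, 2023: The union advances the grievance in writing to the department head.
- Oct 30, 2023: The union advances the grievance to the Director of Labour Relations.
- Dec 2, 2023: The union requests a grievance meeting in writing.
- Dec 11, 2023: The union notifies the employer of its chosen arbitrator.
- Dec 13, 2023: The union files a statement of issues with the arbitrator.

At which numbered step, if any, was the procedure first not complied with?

Step 4

Step 1: the window is 13–43 days after Sep 13, 2023 (when the grieved event occurs), so Sep 26, 2023 through Oct 26, 2023; done Sep 29, 2023 — within the window.
Step 2: the earliest permitted date is 29 days after Sep 29, 2023 (when the written grievance is presented to the supervisor), i.e. Oct 28, 2023; Oct 29, 2023 is on or after that date.
Step 3: 32 days after Sep 29, 2023 (when the written grievance is presented to the supervisor) is Oct 31, 2023; done Oct 30, 2023 — timely.
Step 4: 10 days after Nov 20, 2023 (end of the 21-day response period, which began when the grievance is advanced to the Director on Oct 30, 2023) is Nov 30, 2023; not done until Dec 2, 2023, 2 days after the deadline.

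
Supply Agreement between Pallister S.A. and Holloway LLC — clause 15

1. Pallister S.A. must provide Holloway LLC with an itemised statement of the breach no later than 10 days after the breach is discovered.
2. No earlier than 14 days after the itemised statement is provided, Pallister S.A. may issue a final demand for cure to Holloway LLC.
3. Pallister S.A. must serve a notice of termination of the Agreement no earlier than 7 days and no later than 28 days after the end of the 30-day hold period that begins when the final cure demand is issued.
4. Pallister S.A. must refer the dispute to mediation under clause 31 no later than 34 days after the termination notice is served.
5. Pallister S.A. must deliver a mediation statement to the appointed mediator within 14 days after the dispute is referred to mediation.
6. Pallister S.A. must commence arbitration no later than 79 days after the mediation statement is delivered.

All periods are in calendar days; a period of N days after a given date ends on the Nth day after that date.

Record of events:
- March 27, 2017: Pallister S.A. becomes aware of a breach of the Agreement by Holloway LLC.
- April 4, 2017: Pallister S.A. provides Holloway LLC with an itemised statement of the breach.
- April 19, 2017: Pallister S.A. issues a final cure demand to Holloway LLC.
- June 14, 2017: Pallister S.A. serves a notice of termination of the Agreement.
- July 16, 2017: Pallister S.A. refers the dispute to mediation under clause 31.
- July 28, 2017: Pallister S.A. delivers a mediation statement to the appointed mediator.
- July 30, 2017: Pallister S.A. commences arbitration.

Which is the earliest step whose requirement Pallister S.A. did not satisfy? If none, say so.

None — every step was satisfied

Step 1: 10 days after March 27, 2017 (when the breach is discovered) is April 6, 2017; done April 4, 2017 — timely.
Step 2: the earliest permitted date is 14 days after April 4, 2017 (when the itemised statement is provided), i.e. April 18, 2017; done April 19, 2017, after the minimum wait.
Step 3: the window is 7–28 days after May 19, 2017 (end of the 30-day hold period, which began when the final cure demand is issued on April 19, 2017), so May 26, 2017 through June 16, 2017; done June 14, 2017 — within the window.
Step 4: 34 days after June 14, 2017 (when the termination notice is served) is July 18, 2017; completed July 16, 2017, before the deadline.
Step 5: 14 days after July 16, 2017 (when the dispute is referred to mediation) is July 30, 2017; done July 28, 2017 — timely.
Step 6: 79 days after July 28, 2017 (when the mediation statement is delivered) is October 15, 2017; July 30, 2017 is within that limit.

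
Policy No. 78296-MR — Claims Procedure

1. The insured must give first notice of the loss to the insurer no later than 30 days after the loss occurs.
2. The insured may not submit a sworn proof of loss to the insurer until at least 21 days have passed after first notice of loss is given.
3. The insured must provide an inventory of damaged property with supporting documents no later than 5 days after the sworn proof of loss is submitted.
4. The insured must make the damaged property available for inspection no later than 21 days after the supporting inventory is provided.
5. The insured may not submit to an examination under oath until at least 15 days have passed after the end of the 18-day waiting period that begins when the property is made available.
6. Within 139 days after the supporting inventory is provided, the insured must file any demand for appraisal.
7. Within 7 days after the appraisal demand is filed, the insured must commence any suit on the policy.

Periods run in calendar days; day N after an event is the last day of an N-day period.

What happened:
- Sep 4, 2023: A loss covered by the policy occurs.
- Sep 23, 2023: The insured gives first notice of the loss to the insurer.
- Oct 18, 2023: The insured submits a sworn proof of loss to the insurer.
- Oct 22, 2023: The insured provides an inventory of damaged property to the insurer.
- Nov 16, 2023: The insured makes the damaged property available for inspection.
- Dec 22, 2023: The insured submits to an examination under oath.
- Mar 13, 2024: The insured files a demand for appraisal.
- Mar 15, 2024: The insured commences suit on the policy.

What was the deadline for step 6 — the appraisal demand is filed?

Mar 9, 2024

Step 6 runs from Oct 22, 2023, when the supporting inventory is provided. 139 days after Oct 22, 2023 is Mar 9, 2024.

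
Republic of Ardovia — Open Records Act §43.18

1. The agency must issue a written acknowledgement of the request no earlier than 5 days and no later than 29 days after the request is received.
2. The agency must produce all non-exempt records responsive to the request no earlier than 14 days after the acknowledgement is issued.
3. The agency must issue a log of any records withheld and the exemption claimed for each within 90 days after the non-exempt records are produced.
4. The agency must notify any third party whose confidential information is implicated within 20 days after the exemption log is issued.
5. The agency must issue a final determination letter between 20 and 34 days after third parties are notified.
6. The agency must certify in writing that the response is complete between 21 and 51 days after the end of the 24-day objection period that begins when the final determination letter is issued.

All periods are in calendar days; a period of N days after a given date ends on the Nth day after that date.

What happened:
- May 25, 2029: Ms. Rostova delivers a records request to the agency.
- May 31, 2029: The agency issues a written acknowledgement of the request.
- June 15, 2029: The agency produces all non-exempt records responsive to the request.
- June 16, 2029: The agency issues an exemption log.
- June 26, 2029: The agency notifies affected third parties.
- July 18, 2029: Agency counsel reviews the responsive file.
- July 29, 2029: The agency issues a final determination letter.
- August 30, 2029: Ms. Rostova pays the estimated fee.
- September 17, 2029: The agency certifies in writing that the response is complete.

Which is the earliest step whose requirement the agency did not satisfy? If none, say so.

Step 1: the window is 5–29 days after May 25, 2029 (when the request is received), so May 30, 2029 through June 23, 2029; done May 31, 2029, which is between those dates.
Step 2: the earliest permitted date is 14 days after May 31, 2029 (when the acknowledgement is issued), i.e. June 14, 2029; done June 15, 2029, after the minimum wait.
Step 3: 90 days after June 15, 2029 (when the non-exempt records are produced) is September 13, 2029; completed June 16, 2029, before the deadline.
Step 4: 20 days after June 16, 2029 (when the exemption log is issued) is July 6, 2029; June 26, 2029 is within that limit.
Step 5: the window is 20–34 days after June 26, 2029 (when third parties are notified), so July 16, 2029 through July 30, 2029; done July 29, 2029, which is between those dates.
Step 6: the window is 21–51 days after August 22, 2029 (end of the 24-day objection period, which began when the final determination letter is issued on July 29, 2029), so September 12, 2029 through October 12, 2029; done September 17, 2029 — within the window.

None — every step was satisfied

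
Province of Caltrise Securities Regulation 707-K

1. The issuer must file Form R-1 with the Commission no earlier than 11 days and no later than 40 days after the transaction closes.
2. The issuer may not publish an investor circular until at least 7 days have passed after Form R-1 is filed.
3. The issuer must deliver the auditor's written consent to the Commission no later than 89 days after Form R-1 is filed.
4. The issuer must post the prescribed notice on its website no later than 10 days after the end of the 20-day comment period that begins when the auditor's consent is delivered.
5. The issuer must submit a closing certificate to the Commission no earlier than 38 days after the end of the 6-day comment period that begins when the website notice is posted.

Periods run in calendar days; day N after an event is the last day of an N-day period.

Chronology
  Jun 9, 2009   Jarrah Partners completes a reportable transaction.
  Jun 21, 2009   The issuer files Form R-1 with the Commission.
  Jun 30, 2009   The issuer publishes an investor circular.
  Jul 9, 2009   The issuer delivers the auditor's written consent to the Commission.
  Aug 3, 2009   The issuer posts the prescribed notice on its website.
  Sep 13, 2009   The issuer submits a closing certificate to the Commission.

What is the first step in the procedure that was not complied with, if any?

(1) the permitted window runs from Jun 9, 2009 + 11 = Jun 20, 2009 to Jun 9, 2009 + 40 = Jul 19, 2009; done Jun 21, 2009 — within the window.
(2) permitted from Jun 21, 2009 + 7 days = Jun 28, 2009 onward; Jun 30, 2009 is on or after that date.
(3) due by Jun 21, 2009 + 89 days = Sep 18, 2009; Jul 9, 2009 is within that limit.
(4) due by Jul 29, 2009 + 10 days = Aug 8, 2009; Aug 3, 2009 is within that limit.
(5) permitted from Aug 9, 2009 + 38 days = Sep 16, 2009 onward; done Sep 13, 2009 — 3 days too early.
No need to go further; step 5 was not satisfied.

Step 5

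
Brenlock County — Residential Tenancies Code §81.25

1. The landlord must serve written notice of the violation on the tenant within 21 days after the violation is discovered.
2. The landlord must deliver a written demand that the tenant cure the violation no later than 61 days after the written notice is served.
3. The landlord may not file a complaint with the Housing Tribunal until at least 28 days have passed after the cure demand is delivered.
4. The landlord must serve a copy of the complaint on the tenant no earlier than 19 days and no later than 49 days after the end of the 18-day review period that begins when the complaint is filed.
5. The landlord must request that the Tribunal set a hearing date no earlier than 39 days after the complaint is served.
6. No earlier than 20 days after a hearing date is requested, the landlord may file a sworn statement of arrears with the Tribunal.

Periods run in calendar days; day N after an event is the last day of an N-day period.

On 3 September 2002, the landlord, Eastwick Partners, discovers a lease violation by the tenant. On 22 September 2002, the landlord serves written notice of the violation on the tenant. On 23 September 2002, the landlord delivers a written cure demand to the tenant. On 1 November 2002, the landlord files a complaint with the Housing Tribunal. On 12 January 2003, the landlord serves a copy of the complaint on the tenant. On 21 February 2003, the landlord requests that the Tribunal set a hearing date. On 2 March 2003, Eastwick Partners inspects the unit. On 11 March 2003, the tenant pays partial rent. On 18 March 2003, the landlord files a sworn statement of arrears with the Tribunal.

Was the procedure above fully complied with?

No

(1) due by 3 September 2002 + 21 days = 24 September 2002; 22 September 2002 is within that limit.
(2) due by 22 September 2002 + 61 days = 22 November 2002; 23 September 2002 is within that limit.
(3) permitted from 23 September 2002 + 28 days = 21 October 2002 onward; done 1 November 2002 — permitted.
(4) the permitted window runs from 19 November 2002 + 19 = 8 December 2002 to 19 November 2002 + 49 = 7 January 2003; done 12 January 2003 — 5 days after the window closed.
The analysis stops there.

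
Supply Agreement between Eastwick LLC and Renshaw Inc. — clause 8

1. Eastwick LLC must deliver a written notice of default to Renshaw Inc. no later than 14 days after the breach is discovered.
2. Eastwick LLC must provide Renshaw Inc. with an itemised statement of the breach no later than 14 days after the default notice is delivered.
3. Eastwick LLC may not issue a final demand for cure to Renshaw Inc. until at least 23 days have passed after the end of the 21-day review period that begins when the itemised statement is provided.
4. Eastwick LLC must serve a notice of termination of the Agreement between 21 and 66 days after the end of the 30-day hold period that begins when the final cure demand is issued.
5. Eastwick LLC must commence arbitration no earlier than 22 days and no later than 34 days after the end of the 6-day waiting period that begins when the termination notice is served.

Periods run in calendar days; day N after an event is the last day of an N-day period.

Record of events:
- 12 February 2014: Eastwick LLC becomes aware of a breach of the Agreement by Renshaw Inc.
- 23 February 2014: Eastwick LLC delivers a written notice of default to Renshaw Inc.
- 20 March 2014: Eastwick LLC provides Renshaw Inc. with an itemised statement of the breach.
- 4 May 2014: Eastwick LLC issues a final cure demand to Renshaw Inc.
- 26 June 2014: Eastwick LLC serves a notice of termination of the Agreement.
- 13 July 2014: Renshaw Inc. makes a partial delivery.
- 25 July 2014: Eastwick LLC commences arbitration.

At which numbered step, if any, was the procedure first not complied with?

Step 2

(1) due by 12 February 2014 + 14 days = 26 February 2014; 23 February 2014 is within that limit.
(2) due by 23 February 2014 + 14 days = 9 March 2014; done 20 March 2014 — 11 days late.
No need to go further; step 2 was not satisfied.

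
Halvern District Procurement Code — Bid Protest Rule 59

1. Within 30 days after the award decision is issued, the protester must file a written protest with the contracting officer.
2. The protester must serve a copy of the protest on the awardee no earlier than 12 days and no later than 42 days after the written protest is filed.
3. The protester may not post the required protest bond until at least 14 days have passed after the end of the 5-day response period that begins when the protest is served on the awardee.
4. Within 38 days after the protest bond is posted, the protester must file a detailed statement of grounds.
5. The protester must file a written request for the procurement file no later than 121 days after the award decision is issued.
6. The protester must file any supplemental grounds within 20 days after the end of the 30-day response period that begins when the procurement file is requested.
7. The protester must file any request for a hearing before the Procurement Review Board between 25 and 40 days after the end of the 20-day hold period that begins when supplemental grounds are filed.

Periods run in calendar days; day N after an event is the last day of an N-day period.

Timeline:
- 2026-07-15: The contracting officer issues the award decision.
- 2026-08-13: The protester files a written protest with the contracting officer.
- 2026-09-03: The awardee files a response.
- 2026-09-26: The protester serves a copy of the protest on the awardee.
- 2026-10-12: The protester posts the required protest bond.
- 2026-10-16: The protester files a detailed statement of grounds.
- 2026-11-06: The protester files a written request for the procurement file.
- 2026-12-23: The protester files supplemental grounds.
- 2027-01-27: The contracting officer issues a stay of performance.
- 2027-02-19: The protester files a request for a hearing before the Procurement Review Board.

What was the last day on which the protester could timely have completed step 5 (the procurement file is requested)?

2026-11-13

Step 5 runs from 2026-07-15, when the award decision is issued. 121 days after 2026-07-15 is 2026-11-13.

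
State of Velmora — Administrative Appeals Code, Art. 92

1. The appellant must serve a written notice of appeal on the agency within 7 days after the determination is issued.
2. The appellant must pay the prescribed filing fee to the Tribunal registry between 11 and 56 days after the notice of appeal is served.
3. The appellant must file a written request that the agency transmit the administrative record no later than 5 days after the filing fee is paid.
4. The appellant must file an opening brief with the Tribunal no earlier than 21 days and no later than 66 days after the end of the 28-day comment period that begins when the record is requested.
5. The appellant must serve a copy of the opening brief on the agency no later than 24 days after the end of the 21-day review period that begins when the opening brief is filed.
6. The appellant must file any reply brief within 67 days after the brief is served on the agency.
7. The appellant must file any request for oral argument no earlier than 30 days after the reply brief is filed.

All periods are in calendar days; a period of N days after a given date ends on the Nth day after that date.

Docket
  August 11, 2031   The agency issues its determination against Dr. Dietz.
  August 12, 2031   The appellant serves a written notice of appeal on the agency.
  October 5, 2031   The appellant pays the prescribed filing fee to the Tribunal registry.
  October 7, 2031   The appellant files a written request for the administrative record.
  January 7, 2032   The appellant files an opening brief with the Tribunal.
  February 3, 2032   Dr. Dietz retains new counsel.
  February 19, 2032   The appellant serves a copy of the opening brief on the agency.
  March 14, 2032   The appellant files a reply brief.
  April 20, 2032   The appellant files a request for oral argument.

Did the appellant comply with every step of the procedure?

Yes

(1) due by August 11, 2031 + 7 days = August 18, 2031; August 12, 2031 is within that limit.
(2) the permitted window runs from August 12, 2031 + 11 = August 23, 2031 to August 12, 2031 + 56 = October 7, 2031; done October 5, 2031 — within the window.
(3) due by October 5, 2031 + 5 days = October 10, 2031; October 7, 2031 is within that limit.
(4) the permitted window runs from November 4, 2031 + 21 = November 25, 2031 to November 4, 2031 + 66 = January 9, 2032; done January 7, 2032, which is between those dates.
(5) due by January 28, 2032 + 24 days = February 21, 2032; done February 19, 2032 — timely.
(6) due by February 19, 2032 + 67 days = April 26, 2032; completed March 14, 2032, before the deadline.
(7) permitted from March 14, 2032 + 30 days = April 13, 2032 onward; done April 20, 2032 — permitted.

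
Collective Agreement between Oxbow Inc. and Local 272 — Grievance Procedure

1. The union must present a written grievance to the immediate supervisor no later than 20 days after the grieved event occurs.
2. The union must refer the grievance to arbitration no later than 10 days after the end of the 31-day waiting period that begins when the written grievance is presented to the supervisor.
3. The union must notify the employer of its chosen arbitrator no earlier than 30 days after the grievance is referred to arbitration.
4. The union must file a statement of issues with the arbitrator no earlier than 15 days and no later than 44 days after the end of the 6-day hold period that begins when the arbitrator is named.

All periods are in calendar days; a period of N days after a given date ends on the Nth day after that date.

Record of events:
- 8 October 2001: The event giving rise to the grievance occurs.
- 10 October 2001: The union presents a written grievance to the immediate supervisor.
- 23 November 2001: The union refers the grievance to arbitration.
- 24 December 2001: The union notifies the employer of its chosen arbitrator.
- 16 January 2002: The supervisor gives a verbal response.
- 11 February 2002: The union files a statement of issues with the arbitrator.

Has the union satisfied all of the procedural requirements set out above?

No

Step 1 — counting 20 days from 8 October 2001 (when the grieved event occurs) gives a deadline of 28 October 2001; done 10 October 2001 — timely.
Step 2 — counting 10 days from 10 November 2001 (end of the 31-day waiting period, which began when the written grievance is presented to the supervisor on 10 October 2001) gives a deadline of 20 November 2001; 23 November 2001 misses that deadline by 3 days.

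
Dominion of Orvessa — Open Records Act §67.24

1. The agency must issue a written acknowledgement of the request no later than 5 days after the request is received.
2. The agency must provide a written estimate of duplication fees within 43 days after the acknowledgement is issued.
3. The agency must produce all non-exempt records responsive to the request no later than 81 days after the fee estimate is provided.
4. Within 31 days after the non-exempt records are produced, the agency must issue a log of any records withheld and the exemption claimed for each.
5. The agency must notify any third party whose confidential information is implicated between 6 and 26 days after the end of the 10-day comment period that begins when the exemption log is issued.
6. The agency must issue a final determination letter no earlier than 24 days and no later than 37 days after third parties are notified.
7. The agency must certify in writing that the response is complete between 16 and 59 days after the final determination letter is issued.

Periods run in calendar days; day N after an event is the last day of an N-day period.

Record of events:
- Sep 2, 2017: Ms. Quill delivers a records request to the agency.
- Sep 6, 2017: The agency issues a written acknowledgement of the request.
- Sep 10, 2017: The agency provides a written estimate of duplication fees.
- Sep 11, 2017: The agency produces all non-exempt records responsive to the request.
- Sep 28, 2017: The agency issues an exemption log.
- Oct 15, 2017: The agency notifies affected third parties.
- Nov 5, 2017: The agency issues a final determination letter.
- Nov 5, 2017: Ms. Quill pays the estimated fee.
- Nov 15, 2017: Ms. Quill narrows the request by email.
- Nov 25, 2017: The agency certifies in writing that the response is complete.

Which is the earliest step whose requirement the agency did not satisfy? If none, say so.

Step 6

(1) due by Sep 2, 2017 + 5 days = Sep 7, 2017; completed Sep 6, 2017, before the deadline.
(2) due by Sep 6, 2017 + 43 days = Oct 19, 2017; done Sep 10, 2017 — timely.
(3) due by Sep 10, 2017 + 81 days = Nov 30, 2017; Sep 11, 2017 is within that limit.
(4) due by Sep 11, 2017 + 31 days = Oct 12, 2017; Sep 28, 2017 is within that limit.
(5) the permitted window runs from Oct 8, 2017 + 6 = Oct 14, 2017 to Oct 8, 2017 + 26 = Nov 3, 2017; done Oct 15, 2017 — within the window.
(6) the permitted window runs from Oct 15, 2017 + 24 = Nov 8, 2017 to Oct 15, 2017 + 37 = Nov 21, 2017; Nov 5, 2017 is 3 days too early.
No need to go further; step 6 was not satisfied.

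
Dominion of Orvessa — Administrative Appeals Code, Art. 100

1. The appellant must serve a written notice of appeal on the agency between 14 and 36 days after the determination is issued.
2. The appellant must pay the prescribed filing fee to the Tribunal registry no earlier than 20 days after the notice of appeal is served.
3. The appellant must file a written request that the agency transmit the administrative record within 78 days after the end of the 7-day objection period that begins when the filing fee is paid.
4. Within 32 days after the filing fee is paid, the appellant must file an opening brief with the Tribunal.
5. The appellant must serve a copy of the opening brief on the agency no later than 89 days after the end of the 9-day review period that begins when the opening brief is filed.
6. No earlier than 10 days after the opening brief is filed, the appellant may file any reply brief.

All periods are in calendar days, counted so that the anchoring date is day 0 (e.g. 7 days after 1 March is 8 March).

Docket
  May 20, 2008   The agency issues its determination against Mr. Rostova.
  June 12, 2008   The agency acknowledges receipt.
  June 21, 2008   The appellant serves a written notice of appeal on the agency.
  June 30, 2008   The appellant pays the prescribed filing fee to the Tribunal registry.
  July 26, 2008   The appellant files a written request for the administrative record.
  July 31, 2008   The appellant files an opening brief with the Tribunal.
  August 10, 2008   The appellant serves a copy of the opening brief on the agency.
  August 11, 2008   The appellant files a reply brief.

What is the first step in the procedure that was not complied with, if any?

Step 1: the window is 14–36 days after May 20, 2008 (when the determination is issued), so June 3, 2008 through June 25, 2008; June 21, 2008 falls inside that range.
Step 2: the earliest permitted date is 20 days after June 21, 2008 (when the notice of appeal is served), i.e. July 11, 2008; done June 30, 2008 — 11 days too early.
That is the first point of non-compliance.

Step 2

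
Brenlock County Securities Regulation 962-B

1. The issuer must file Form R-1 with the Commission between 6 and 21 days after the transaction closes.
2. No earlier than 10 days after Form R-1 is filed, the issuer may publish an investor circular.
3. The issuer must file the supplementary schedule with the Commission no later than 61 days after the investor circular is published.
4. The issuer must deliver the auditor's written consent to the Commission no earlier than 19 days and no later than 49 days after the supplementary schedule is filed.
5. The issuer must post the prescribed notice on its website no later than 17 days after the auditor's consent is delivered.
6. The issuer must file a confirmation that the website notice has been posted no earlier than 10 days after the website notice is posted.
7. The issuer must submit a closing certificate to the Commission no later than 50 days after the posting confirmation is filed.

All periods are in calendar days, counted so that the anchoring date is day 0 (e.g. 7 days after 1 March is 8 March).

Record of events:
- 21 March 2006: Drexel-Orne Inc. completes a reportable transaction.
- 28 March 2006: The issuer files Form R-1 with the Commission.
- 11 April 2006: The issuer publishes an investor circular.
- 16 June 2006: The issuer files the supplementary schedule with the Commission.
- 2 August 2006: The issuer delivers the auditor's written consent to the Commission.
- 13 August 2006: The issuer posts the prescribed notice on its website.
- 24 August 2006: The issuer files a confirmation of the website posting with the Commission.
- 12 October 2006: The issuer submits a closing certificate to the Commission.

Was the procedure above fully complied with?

No

(1) the permitted window runs from 21 March 2006 + 6 = 27 March 2006 to 21 March 2006 + 21 = 11 April 2006; done 28 March 2006, which is between those dates.
(2) permitted from 28 March 2006 + 10 days = 7 April 2006 onward; 11 April 2006 is on or after that date.
(3) due by 11 April 2006 + 61 days = 11 June 2006; 16 June 2006 misses that deadline by 5 days.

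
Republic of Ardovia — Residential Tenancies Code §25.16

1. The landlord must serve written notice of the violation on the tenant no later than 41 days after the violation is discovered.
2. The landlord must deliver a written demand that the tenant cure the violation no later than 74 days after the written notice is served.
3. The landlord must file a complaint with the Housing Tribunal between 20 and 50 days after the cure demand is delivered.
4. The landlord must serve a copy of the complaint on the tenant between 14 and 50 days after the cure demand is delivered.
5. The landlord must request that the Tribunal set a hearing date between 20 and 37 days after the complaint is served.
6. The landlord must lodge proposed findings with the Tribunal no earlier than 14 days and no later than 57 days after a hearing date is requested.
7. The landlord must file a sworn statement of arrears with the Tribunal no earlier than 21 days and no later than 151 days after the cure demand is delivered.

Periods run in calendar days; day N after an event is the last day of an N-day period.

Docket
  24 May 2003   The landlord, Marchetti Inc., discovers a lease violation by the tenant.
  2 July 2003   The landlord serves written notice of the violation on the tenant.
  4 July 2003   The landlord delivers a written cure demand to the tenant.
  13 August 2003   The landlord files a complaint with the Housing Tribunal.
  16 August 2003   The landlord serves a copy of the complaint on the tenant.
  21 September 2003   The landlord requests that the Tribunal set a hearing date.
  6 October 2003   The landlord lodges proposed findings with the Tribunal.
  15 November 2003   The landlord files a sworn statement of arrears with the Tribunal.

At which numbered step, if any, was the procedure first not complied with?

None — every step was satisfied

(1) due by 24 May 2003 + 41 days = 4 July 2003; done 2 July 2003 — timely.
(2) due by 2 July 2003 + 74 days = 14 September 2003; 4 July 2003 is within that limit.
(3) the permitted window runs from 4 July 2003 + 20 = 24 July 2003 to 4 July 2003 + 50 = 23 August 2003; 13 August 2003 falls inside that range.
(4) the permitted window runs from 4 July 2003 + 14 = 18 July 2003 to 4 July 2003 + 50 = 23 August 2003; done 16 August 2003 — within the window.
(5) the permitted window runs from 16 August 2003 + 20 = 5 September 2003 to 16 August 2003 + 37 = 22 September 2003; 21 September 2003 falls inside that range.
(6) the permitted window runs from 21 September 2003 + 14 = 5 October 2003 to 21 September 2003 + 57 = 17 November 2003; done 6 October 2003 — within the window.
(7) the permitted window runs from 4 July 2003 + 21 = 25 July 2003 to 4 July 2003 + 151 = 2 December 2003; 15 November 2003 falls inside that range.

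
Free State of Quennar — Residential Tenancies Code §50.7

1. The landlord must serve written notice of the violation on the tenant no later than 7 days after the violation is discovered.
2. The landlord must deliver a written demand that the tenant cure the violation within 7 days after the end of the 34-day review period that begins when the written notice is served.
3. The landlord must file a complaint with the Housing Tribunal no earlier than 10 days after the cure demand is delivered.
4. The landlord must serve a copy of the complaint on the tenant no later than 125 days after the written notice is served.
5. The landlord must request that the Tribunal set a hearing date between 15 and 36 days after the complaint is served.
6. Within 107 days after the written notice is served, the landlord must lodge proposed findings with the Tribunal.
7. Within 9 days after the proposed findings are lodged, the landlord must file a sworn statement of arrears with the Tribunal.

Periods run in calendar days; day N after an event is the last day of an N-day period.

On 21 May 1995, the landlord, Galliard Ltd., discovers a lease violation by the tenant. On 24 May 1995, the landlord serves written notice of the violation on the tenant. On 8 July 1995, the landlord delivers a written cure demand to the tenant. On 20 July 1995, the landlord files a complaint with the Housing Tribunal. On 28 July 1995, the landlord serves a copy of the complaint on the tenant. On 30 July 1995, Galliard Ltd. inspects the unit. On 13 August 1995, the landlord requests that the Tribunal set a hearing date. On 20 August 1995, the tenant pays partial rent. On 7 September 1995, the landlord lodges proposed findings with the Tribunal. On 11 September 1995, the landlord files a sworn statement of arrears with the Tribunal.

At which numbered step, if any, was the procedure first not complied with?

(1) due by 21 May 1995 + 7 days = 28 May 1995; completed 24 May 1995, before the deadline.
(2) due by 27 June 1995 + 7 days = 4 July 1995; not done until 8 July 1995, 4 days after the deadline.

Step 2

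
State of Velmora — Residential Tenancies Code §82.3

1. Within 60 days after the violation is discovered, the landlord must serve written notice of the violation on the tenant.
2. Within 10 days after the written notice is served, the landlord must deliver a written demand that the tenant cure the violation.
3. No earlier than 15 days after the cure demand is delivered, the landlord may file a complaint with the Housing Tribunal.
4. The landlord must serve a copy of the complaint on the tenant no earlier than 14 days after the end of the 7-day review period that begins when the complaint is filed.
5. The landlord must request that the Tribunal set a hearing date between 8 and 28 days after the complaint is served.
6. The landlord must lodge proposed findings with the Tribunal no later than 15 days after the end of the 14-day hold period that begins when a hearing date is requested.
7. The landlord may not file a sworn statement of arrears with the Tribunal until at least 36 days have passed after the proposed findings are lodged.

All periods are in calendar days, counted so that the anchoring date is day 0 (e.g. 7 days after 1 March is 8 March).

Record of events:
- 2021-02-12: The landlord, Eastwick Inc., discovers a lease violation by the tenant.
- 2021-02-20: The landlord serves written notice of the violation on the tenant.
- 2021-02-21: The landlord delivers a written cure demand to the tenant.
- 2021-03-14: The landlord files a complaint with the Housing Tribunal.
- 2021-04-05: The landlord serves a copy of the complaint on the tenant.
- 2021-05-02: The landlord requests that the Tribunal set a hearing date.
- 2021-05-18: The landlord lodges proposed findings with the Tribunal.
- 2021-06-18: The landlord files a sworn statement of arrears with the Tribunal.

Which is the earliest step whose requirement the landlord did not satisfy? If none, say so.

Step 7

Step 1: 60 days after 2021-02-12 (when the violation is discovered) is 2021-04-13; 2021-02-20 is within that limit.
Step 2: 10 days after 2021-02-20 (when the written notice is served) is 2021-03-02; done 2021-02-21 — timely.
Step 3: the earliest permitted date is 15 days after 2021-02-21 (when the cure demand is delivered), i.e. 2021-03-08; done 2021-03-14, after the minimum wait.
Step 4: the earliest permitted date is 14 days after 2021-03-21 (end of the 7-day review period, which began when the complaint is filed on 2021-03-14), i.e. 2021-04-04; 2021-04-05 is on or after that date.
Step 5: the window is 8–28 days after 2021-04-05 (when the complaint is served), so 2021-04-13 through 2021-05-03; done 2021-05-02, which is between those dates.
Step 6: 15 days after 2021-05-16 (end of the 14-day hold period, which began when a hearing date is requested on 2021-05-02) is 2021-05-31; done 2021-05-18 — timely.
Step 7: the earliest permitted date is 36 days after 2021-05-18 (when the proposed findings are lodged), i.e. 2021-06-23; done 2021-06-18 — 5 days too early.
Later steps need not be reached.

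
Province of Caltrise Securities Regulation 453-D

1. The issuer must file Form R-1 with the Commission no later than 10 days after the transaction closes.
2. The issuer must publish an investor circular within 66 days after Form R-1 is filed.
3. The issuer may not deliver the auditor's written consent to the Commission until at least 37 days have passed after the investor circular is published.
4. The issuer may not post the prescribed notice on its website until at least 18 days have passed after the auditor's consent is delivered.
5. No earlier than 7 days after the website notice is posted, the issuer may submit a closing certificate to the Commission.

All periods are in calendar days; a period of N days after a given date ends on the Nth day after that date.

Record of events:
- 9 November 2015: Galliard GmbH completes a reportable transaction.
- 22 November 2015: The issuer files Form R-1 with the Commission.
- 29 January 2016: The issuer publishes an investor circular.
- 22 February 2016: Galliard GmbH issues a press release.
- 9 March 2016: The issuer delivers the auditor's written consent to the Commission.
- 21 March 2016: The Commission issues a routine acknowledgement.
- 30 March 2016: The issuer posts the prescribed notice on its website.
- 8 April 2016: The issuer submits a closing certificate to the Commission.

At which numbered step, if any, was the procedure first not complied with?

(1) due by 9 November 2015 + 10 days = 19 November 2015; 22 November 2015 misses that deadline by 3 days.
No need to go further; step 1 was not satisfied.

Step 1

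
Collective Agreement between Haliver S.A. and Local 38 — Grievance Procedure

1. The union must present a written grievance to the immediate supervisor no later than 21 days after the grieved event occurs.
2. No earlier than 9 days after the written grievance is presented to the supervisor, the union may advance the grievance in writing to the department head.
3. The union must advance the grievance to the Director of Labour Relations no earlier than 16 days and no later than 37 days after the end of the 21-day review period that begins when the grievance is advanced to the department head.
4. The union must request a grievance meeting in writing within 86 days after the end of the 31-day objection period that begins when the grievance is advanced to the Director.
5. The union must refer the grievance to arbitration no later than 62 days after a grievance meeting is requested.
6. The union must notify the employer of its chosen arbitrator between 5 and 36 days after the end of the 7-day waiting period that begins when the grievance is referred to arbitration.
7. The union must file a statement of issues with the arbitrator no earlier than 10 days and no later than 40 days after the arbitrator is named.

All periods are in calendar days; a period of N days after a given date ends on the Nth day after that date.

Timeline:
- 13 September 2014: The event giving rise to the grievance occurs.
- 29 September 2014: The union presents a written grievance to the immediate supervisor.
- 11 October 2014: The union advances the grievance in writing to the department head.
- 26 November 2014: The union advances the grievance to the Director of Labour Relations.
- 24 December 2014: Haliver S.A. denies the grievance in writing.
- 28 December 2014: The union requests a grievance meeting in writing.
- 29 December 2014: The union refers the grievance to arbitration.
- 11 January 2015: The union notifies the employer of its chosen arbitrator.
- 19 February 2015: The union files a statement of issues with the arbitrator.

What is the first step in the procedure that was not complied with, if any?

(1) due by 13 September 2014 + 21 days = 4 October 2014; completed 29 September 2014, before the deadline.
(2) permitted from 29 September 2014 + 9 days = 8 October 2014 onward; 11 October 2014 is on or after that date.
(3) the permitted window runs from 1 November 2014 + 16 = 17 November 2014 to 1 November 2014 + 37 = 8 December 2014; done 26 November 2014 — within the window.
(4) due by 27 December 2014 + 86 days = 23 March 2015; 28 December 2014 is within that limit.
(5) due by 28 December 2014 + 62 days = 28 February 2015; done 29 December 2014 — timely.
(6) the permitted window runs from 5 January 2015 + 5 = 10 January 2015 to 5 January 2015 + 36 = 10 February 2015; done 11 January 2015, which is between those dates.
(7) the permitted window runs from 11 January 2015 + 10 = 21 January 2015 to 11 January 2015 + 40 = 20 February 2015; done 19 February 2015, which is between those dates.

None — every step was satisfied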